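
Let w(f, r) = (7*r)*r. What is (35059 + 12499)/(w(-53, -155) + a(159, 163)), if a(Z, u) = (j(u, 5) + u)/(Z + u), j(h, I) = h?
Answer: 3828419/13538169 ≈ 0.28279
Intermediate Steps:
w(f, r) = 7*r²
a(Z, u) = 2*u/(Z + u) (a(Z, u) = (u + u)/(Z + u) = (2*u)/(Z + u) = 2*u/(Z + u))
(35059 + 12499)/(w(-53, -155) + a(159, 163)) = (35059 + 12499)/(7*(-155)² + 2*163/(159 + 163)) = 47558/(7*24025 + 2*163/322) = 47558/(168175 + 2*163*(1/322)) = 47558/(168175 + 163/161) = 47558/(27076338/161) = 47558*(161/27076338) = 3828419/13538169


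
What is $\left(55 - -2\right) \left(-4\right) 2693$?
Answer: $-614004$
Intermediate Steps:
$\left(55 - -2\right) \left(-4\right) 2693 = \left(55 + 2\right) \left(-4\right) 2693 = 57 \left(-4\right) 2693 = \left(-228\right) 2693 = -614004$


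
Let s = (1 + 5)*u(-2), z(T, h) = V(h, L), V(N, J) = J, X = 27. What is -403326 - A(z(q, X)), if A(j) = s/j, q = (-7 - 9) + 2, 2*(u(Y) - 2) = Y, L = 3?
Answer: -403328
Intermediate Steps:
u(Y) = 2 + Y/2
q = -14 (q = -16 + 2 = -14)
z(T, h) = 3
s = 6 (s = (1 + 5)*(2 + (½)*(-2)) = 6*(2 - 1) = 6*1 = 6)
A(j) = 6/j
-403326 - A(z(q, X)) = -403326 - 6/3 = -403326 - 1*2 = -403326 - 2 = -403328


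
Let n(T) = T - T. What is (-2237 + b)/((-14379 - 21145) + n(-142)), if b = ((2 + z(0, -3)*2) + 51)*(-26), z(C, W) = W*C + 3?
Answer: 3771/35524 ≈ 0.10615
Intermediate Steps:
z(C, W) = 3 + C*W (z(C, W) = C*W + 3 = 3 + C*W)
n(T) = 0
b = -1534 (b = ((2 + (3 + 0*(-3))*2) + 51)*(-26) = ((2 + (3 + 0)*2) + 51)*(-26) = ((2 + 3*2) + 51)*(-26) = ((2 + 6) + 51)*(-26) = (8 + 51)*(-26) = 59*(-26) = -1534)
(-2237 + b)/((-14379 - 21145) + n(-142)) = (-2237 - 1534)/((-14379 - 21145) + 0) = -3771/(-35524 + 0) = -3771/(-35524) = -3771*(-1/35524) = 3771/35524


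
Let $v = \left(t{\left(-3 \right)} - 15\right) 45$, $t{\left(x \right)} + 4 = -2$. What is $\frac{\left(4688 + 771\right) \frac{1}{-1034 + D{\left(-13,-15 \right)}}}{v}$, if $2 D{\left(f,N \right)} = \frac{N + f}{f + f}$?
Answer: $\frac{70967}{12696075} \approx 0.0055897$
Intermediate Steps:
$t{\left(x \right)} = -6$ ($t{\left(x \right)} = -4 - 2 = -6$)
$D{\left(f,N \right)} = \frac{N + f}{4 f}$ ($D{\left(f,N \right)} = \frac{\left(N + f\right) \frac{1}{f + f}}{2} = \frac{\left(N + f\right) \frac{1}{2 f}}{2} = \frac{\frac{1}{2} \frac{1}{f} \left(N + f\right)}{2} = \frac{N + f}{4 f}$)
$v = -945$ ($v = \left(-6 - 15\right) 45 = \left(-21\right) 45 = -945$)
$\frac{\left(4688 + 771\right) \frac{1}{-1034 + D{\left(-13,-15 \right)}}}{v} = \frac{\left(4688 + 771\right) \frac{1}{-1034 + \frac{-15 - 13}{4 \left(-13\right)}}}{-945} = \frac{5459}{-1034 + \frac{1}{4} \left(- \frac{1}{13}\right) \left(-28\right)} \left(- \frac{1}{945}\right) = \frac{5459}{-1034 + \frac{7}{13}} \left(- \frac{1}{945}\right) = \frac{5459}{- \frac{13435}{13}} \left(- \frac{1}{945}\right) = 5459 \left(- \frac{13}{13435}\right) \left(- \frac{1}{945}\right) = \left(- \frac{70967}{13435}\right) \left(- \frac{1}{945}\right) = \frac{70967}{12696075}$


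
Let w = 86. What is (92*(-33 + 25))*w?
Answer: -63296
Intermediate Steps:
(92*(-33 + 25))*w = (92*(-33 + 25))*86 = (92*(-8))*86 = -736*86 = -63296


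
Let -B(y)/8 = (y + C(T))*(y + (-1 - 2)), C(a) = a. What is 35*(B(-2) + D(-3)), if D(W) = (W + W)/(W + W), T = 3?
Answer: 1435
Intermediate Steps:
D(W) = 1 (D(W) = (2*W)/((2*W)) = (2*W)*(1/(2*W)) = 1)
B(y) = -8*(-3 + y)*(3 + y) (B(y) = -8*(y + 3)*(y + (-1 - 2)) = -8*(3 + y)*(y - 3) = -8*(3 + y)*(-3 + y) = -8*(-3 + y)*(3 + y))
35*(B(-2) + D(-3)) = 35*((72 - 8*(-2)²) + 1) = 35*((72 - 8*4) + 1) = 35*((72 - 32) + 1) = 35*(40 + 1) = 35*41 = 1435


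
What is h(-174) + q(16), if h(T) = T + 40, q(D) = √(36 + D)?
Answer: -134 + 2*√13 ≈ -126.79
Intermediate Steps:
h(T) = 40 + T
h(-174) + q(16) = (40 - 174) + √(36 + 16) = -134 + √52 = -134 + 2*√13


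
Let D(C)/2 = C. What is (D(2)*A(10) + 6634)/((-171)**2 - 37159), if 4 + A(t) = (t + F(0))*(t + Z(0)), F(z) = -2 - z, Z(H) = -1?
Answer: -3453/3959 ≈ -0.87219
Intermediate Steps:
A(t) = -4 + (-1 + t)*(-2 + t) (A(t) = -4 + (t + (-2 - 1*0))*(t - 1) = -4 + (t + (-2 + 0))*(-1 + t) = -4 + (t - 2)*(-1 + t) = -4 + (-2 + t)*(-1 + t) = -4 + (-1 + t)*(-2 + t))
D(C) = 2*C
(D(2)*A(10) + 6634)/((-171)**2 - 37159) = ((2*2)*(-2 + 10**2 - 3*10) + 6634)/((-171)**2 - 37159) = (4*(-2 + 100 - 30) + 6634)/(29241 - 37159) = (4*68 + 6634)/(-7918) = (272 + 6634)*(-1/7918) = 6906*(-1/7918) = -3453/3959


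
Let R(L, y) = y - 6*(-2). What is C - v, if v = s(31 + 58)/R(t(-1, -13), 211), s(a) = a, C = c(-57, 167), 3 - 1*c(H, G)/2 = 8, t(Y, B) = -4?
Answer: -2319/223 ≈ -10.399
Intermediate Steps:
c(H, G) = -10 (c(H, G) = 6 - 2*8 = 6 - 16 = -10)
C = -10
R(L, y) = 12 + y (R(L, y) = y + 12 = 12 + y)
v = 89/223 (v = (31 + 58)/(12 + 211) = 89/223 ≈ 0.39910)
C - v = -10 - 1*89/223 = -10 - 89/223 = -2319/223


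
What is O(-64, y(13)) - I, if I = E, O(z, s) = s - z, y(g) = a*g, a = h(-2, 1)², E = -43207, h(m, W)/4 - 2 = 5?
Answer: 53463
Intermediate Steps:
h(m, W) = 28 (h(m, W) = 8 + 4*5 = 8 + 20 = 28)
a = 784 (a = 28² = 784)
y(g) = 784*g
I = -43207
O(-64, y(13)) - I = (784*13 - 1*(-64)) - 1*(-43207) = (10192 + 64) + 43207 = 10256 + 43207 = 53463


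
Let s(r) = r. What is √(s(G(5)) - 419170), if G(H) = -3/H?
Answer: I*√10479265/5 ≈ 647.43*I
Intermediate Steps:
√(s(G(5)) - 419170) = √(-3/5 - 419170) = √(-3*⅕ - 419170) = √(-⅗ - 419170) = √(-2095853/5) = I*√10479265/5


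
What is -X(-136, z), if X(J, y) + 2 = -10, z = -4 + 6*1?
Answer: 12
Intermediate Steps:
z = 2 (z = -4 + 6 = 2)
X(J, y) = -12 (X(J, y) = -2 - 10 = -12)
-X(-136, z) = -1*(-12) = 12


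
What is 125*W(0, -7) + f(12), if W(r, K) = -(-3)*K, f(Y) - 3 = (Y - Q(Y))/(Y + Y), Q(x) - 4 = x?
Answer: -15733/6 ≈ -2622.2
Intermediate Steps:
Q(x) = 4 + x
f(Y) = 3 - 2/Y (f(Y) = 3 + (Y - (4 + Y))/(Y + Y) = 3 + (Y + (-4 - Y))/((2*Y)) = 3 - 2/Y)
W(r, K) = 3*K
125*W(0, -7) + f(12) = 125*(3*(-7)) + (3 - 2/12) = 125*(-21) + (3 - 2*1/12) = -2625 + (3 - 1/6) = -2625 + 17/6 = -15733/6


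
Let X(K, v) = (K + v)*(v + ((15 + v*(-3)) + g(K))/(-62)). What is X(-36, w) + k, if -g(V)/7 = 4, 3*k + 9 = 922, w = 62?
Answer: 185980/93 ≈ 1999.8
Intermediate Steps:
k = 913/3 (k = -3 + (⅓)*922 = -3 + 922/3 = 913/3 ≈ 304.33)
g(V) = -28 (g(V) = -7*4 = -28)
X(K, v) = (13/62 + 65*v/62)*(K + v) (X(K, v) = (K + v)*(v + ((15 + v*(-3)) - 28)/(-62)) = (K + v)*(v + ((15 - 3*v) - 28)*(-1/62)) = (K + v)*(v + (-13 - 3*v)*(-1/62)) = (K + v)*(v + (13/62 + 3*v/62)) = (K + v)*(13/62 + 65*v/62) = (13/62 + 65*v/62)*(K + v))
X(-36, w) + k = ((13/62)*(-36) + (13/62)*62 + (65/62)*62² + (65/62)*(-36)*62) + 913/3 = (-234/31 + 13 + (65/62)*3844 - 2340) + 913/3 = (-234/31 + 13 + 4030 - 2340) + 913/3 = 52559/31 + 913/3 = 185980/93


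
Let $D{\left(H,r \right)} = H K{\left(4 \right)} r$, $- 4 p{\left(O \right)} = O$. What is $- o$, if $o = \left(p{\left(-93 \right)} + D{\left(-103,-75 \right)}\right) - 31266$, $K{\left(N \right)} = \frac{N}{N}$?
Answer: $\frac{94071}{4} \approx 23518.0$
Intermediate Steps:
$p{\left(O \right)} = - \frac{O}{4}$
$K{\left(N \right)} = 1$
$D{\left(H,r \right)} = H r$ ($D{\left(H,r \right)} = H 1 r = H r$)
$o = - \frac{94071}{4}$ ($o = \left(\left(- \frac{1}{4}\right) \left(-93\right) - -7725\right) - 31266 = \left(\frac{93}{4} + 7725\right) - 31266 = \frac{30993}{4} - 31266 = - \frac{94071}{4} \approx -23518.0$)
$- o = \left(-1\right) \left(- \frac{94071}{4}\right) = \frac{94071}{4}$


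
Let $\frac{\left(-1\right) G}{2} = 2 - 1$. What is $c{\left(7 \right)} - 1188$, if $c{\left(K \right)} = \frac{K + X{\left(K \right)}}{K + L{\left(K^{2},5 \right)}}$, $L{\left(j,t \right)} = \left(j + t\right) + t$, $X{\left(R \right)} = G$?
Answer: $- \frac{78403}{66} \approx -1187.9$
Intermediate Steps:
$G = -2$ ($G = - 2 \left(2 - 1\right) = \left(-2\right) 1 = -2$)
$X{\left(R \right)} = -2$
$L{\left(j,t \right)} = j + 2 t$
$c{\left(K \right)} = \frac{-2 + K}{10 + K + K^{2}}$ ($c{\left(K \right)} = \frac{K - 2}{K + \left(K^{2} + 2 \cdot 5\right)} = \frac{-2 + K}{K + \left(K^{2} + 10\right)} = \frac{-2 + K}{K + \left(10 + K^{2}\right)} = \frac{-2 + K}{10 + K + K^{2}}$)
$c{\left(7 \right)} - 1188 = \frac{-2 + 7}{10 + 7 + 7^{2}} - 1188 = \frac{1}{10 + 7 + 49} \cdot 5 - 1188 = \frac{1}{66} \cdot 5 - 1188 = \frac{5}{66} - 1188 = - \frac{78403}{66}$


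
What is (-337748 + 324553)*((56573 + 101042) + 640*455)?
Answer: -5922113925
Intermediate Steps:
(-337748 + 324553)*((56573 + 101042) + 640*455) = -13195*(157615 + 291200) = -13195*448815 = -5922113925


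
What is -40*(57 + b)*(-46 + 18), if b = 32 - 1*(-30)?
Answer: 133280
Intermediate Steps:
b = 62 (b = 32 + 30 = 62)
-40*(57 + b)*(-46 + 18) = -40*(57 + 62)*(-46 + 18) = -4760*(-28) = -40*(-3332) = 133280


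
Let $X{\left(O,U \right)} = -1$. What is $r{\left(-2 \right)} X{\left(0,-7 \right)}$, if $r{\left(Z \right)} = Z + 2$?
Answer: $0$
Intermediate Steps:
$r{\left(Z \right)} = 2 + Z$
$r{\left(-2 \right)} X{\left(0,-7 \right)} = \left(2 - 2\right) \left(-1\right) = 0 \left(-1\right) = 0$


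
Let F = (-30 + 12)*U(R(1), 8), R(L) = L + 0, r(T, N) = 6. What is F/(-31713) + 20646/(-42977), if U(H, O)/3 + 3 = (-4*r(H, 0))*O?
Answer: -33554376/41300897 ≈ -0.81244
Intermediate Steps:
R(L) = L
U(H, O) = -9 - 72*O (U(H, O) = -9 + 3*((-4*6)*O) = -9 + 3*(-24*O) = -9 - 72*O)
F = 10530 (F = (-30 + 12)*(-9 - 72*8) = -18*(-9 - 576) = -18*(-585) = 10530)
F/(-31713) + 20646/(-42977) = 10530/(-31713) + 20646/(-42977) = 10530*(-1/31713) + 20646*(-1/42977) = -3510/10571 - 20646/42977 = -33554376/41300897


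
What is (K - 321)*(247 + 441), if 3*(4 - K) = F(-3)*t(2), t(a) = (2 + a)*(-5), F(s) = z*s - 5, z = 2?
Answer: -805648/3 ≈ -2.6855e+5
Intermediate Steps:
F(s) = -5 + 2*s (F(s) = 2*s - 5 = -5 + 2*s)
t(a) = -10 - 5*a
K = -208/3 (K = 4 - (-5 + 2*(-3))*(-10 - 5*2)/3 = 4 - (-5 - 6)*(-10 - 10)/3 = 4 - (-11)*(-20)/3 = 4 - ⅓*220 = 4 - 220/3 = -208/3 ≈ -69.333)
(K - 321)*(247 + 441) = (-208/3 - 321)*(247 + 441) = -1171/3*688 = -805648/3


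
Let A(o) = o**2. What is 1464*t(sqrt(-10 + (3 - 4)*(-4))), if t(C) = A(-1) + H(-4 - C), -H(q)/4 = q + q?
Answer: 48312 + 11712*I*sqrt(6) ≈ 48312.0 + 28688.0*I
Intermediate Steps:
H(q) = -8*q (H(q) = -4*(q + q) = -8*q)
t(C) = 33 + 8*C (t(C) = (-1)**2 - 8*(-4 - C) = 1 + (32 + 8*C) = 33 + 8*C)
1464*t(sqrt(-10 + (3 - 4)*(-4))) = 1464*(33 + 8*sqrt(-10 + (3 - 4)*(-4))) = 1464*(33 + 8*sqrt(-10 - 1*(-4))) = 1464*(33 + 8*sqrt(-10 + 4)) = 1464*(33 + 8*sqrt(-6)) = 1464*(33 + 8*(I*sqrt(6))) = 1464*(33 + 8*I*sqrt(6)) = 48312 + 11712*I*sqrt(6)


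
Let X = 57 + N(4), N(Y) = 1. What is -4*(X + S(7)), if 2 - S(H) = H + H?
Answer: -184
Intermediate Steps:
S(H) = 2 - 2*H (S(H) = 2 - (H + H) = 2 - 2*H)
X = 58 (X = 57 + 1 = 58)
-4*(X + S(7)) = -4*(58 + (2 - 2*7)) = -4*(58 + (2 - 14)) = -4*(58 - 12) = -4*46 = -184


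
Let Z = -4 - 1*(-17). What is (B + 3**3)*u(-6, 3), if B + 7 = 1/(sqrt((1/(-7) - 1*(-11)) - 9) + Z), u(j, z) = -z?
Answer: 3*(-261*sqrt(7) - 20*sqrt(13))/(sqrt(13) + 13*sqrt(7)) ≈ -60.209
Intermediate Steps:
Z = 13 (Z = -4 + 17 = 13)
B = -7 + 1/(13 + sqrt(91)/7) (B = -7 + 1/(sqrt((1/(-7) - 1*(-11)) - 9) + 13) = -7 + 1/(sqrt((-1/7 + 11) - 9) + 13) = -7 + 1/(sqrt(76/7 - 9) + 13) = -7 + 1/(sqrt(13/7) + 13) = -7 + 1/(sqrt(91)/7 + 13) = -7 + 1/(13 + sqrt(91)/7) ≈ -6.9304)
(B + 3**3)*u(-6, 3) = ((-90*sqrt(7) - 7*sqrt(13))/(sqrt(13) + 13*sqrt(7)) + 3**3)*(-1*3) = ((-90*sqrt(7) - 7*sqrt(13))/(sqrt(13) + 13*sqrt(7)) + 27)*(-3) = (27 + (-90*sqrt(7) - 7*sqrt(13))/(sqrt(13) + 13*sqrt(7)))*(-3) = -81 - 3*(-90*sqrt(7) - 7*sqrt(13))/(sqrt(13) + 13*sqrt(7))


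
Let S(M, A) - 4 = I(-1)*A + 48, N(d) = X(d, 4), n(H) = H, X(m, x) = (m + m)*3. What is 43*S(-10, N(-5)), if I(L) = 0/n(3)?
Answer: 2236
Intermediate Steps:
X(m, x) = 6*m (X(m, x) = (2*m)*3 = 6*m)
I(L) = 0 (I(L) = 0/3 = 0*(1/3) = 0)
N(d) = 6*d
S(M, A) = 52 (S(M, A) = 4 + (0*A + 48) = 4 + (0 + 48) = 4 + 48 = 52)
43*S(-10, N(-5)) = 43*52 = 2236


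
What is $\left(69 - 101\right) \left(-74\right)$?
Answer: $2368$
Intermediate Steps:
$\left(69 - 101\right) \left(-74\right) = \left(-32\right) \left(-74\right) = 2368$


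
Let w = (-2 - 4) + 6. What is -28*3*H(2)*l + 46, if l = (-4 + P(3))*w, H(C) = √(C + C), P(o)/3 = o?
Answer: 46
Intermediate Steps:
P(o) = 3*o
w = 0 (w = -6 + 6 = 0)
H(C) = √2*√C (H(C) = √(2*C) = √2*√C)
l = 0 (l = (-4 + 3*3)*0 = (-4 + 9)*0 = 5*0 = 0)
-28*3*H(2)*l + 46 = -28*3*(√2*√2)*0 + 46 = -28*3*2*0 + 46 = -168*0 + 46 = -28*0 + 46 = 0 + 46 = 46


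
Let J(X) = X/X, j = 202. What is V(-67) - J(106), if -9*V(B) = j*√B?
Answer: -1 - 202*I*√67/9 ≈ -1.0 - 183.72*I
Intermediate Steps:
V(B) = -202*√B/9
J(X) = 1
V(-67) - J(106) = -202*I*√67/9 - 1*1 = -202*I*√67/9 - 1 = -1 - 202*I*√67/9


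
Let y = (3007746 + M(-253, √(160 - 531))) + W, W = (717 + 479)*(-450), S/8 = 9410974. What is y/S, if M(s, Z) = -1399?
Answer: 2468147/75287792 ≈ 0.032783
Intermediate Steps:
S = 75287792 (S = 8*9410974 = 75287792)
W = -538200 (W = 1196*(-450) = -538200)
y = 2468147 (y = (3007746 - 1399) - 538200 = 3006347 - 538200 = 2468147)
y/S = 2468147/75287792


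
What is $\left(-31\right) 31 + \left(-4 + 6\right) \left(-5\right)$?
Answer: $-971$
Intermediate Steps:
$\left(-31\right) 31 + \left(-4 + 6\right) \left(-5\right) = -961 + 2 \left(-5\right) = -961 - 10 = -971$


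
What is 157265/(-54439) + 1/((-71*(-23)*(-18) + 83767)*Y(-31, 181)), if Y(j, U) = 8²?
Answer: -49751092331/17221886528 ≈ -2.8888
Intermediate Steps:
Y(j, U) = 64
157265/(-54439) + 1/((-71*(-23)*(-18) + 83767)*Y(-31, 181)) = 157265/(-54439) + 1/((-71*(-23)*(-18) + 83767)*64) = 157265*(-1/54439) + (1/64)/(1633*(-18) + 83767) = -157265/54439 + (1/64)/(-29394 + 83767) = -157265/54439 + (1/64)/54373 = -157265/54439 + (1/54373)*(1/64) = -157265/54439 + 1/3479872 = -49751092331/17221886528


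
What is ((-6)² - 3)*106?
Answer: 3498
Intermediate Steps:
((-6)² - 3)*106 = (36 - 3)*106 = 33*106 = 3498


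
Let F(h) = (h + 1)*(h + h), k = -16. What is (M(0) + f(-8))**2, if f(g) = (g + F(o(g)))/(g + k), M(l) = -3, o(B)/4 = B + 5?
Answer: 1681/9 ≈ 186.78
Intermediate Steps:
o(B) = 20 + 4*B (o(B) = 4*(B + 5) = 4*(5 + B) = 20 + 4*B)
F(h) = 2*h*(1 + h) (F(h) = (1 + h)*(2*h) = 2*h*(1 + h))
f(g) = (g + 2*(20 + 4*g)*(21 + 4*g))/(-16 + g) (f(g) = (g + 2*(20 + 4*g)*(1 + (20 + 4*g)))/(g - 16) = (g + 2*(20 + 4*g)*(21 + 4*g))/(-16 + g))
(M(0) + f(-8))**2 = (-3 + (840 + 32*(-8)**2 + 329*(-8))/(-16 - 8))**2 = (-3 + (840 + 32*64 - 2632)/(-24))**2 = (-3 - (840 + 2048 - 2632)/24)**2 = (-3 - 1/24*256)**2 = (-3 - 32/3)**2 = (-41/3)**2 = 1681/9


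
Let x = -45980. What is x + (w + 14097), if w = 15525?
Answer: -16358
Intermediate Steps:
x + (w + 14097) = -45980 + (15525 + 14097) = -45980 + 29622 = -16358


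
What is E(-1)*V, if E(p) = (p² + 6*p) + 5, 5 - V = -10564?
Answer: 0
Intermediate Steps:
V = 10569 (V = 5 - 1*(-10564) = 5 + 10564 = 10569)
E(p) = 5 + p² + 6*p
E(-1)*V = (5 + (-1)² + 6*(-1))*10569 = (5 + 1 - 6)*10569 = 0*10569 = 0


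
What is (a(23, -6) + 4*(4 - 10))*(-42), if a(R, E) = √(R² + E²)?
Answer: 1008 - 42*√565 ≈ 9.6714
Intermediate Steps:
a(R, E) = √(E² + R²)
(a(23, -6) + 4*(4 - 10))*(-42) = (√((-6)² + 23²) + 4*(4 - 10))*(-42) = (√(36 + 529) + 4*(-6))*(-42) = (√565 - 24)*(-42) = (-24 + √565)*(-42) = 1008 - 42*√565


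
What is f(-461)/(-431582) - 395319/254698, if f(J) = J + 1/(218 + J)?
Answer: -20715160461571/13355653276674 ≈ -1.5510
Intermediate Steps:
f(-461)/(-431582) - 395319/254698 = ((1 + (-461)**2 + 218*(-461))/(218 - 461))/(-431582) - 395319/254698 = ((1 + 212521 - 100498)/(-243))*(-1/431582) - 395319*1/254698 = -1/243*112024*(-1/431582) - 395319/254698 = -112024/243*(-1/431582) - 395319/254698 = 56012/52437213 - 395319/254698 = -20715160461571/13355653276674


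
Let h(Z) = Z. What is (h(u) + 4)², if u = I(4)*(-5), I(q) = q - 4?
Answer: 16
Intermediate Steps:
I(q) = -4 + q
u = 0 (u = (-4 + 4)*(-5) = 0*(-5) = 0)
(h(u) + 4)² = (0 + 4)² = 4² = 16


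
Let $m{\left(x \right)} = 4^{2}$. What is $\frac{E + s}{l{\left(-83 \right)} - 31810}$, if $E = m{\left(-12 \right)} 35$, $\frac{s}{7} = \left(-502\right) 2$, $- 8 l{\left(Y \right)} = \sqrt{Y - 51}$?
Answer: $\frac{2194635520}{10793345089} - \frac{8624 i \sqrt{134}}{10793345089} \approx 0.20333 - 9.2492 \cdot 10^{-6} i$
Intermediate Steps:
$l{\left(Y \right)} = - \frac{\sqrt{-51 + Y}}{8}$ ($l{\left(Y \right)} = - \frac{\sqrt{Y - 51}}{8} = - \frac{\sqrt{-51 + Y}}{8}$)
$m{\left(x \right)} = 16$
$s = -7028$ ($s = 7 \left(\left(-502\right) 2\right) = 7 \left(-1004\right) = -7028$)
$E = 560$ ($E = 16 \cdot 35 = 560$)
$\frac{E + s}{l{\left(-83 \right)} - 31810} = \frac{560 - 7028}{- \frac{\sqrt{-51 - 83}}{8} - 31810} = - \frac{6468}{- \frac{\sqrt{-134}}{8} - 31810} = - \frac{6468}{- \frac{i \sqrt{134}}{8} - 31810} = - \frac{6468}{-31810 - \frac{i \sqrt{134}}{8}}$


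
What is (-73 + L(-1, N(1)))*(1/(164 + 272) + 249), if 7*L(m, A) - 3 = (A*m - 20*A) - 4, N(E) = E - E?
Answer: -13896320/763 ≈ -18213.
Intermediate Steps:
N(E) = 0
L(m, A) = -1/7 - 20*A/7 + A*m/7 (L(m, A) = 3/7 + ((A*m - 20*A) - 4)/7 = 3/7 + ((-20*A + A*m) - 4)/7 = 3/7 + (-4 - 20*A + A*m)/7 = 3/7 + (-4/7 - 20*A/7 + A*m/7) = -1/7 - 20*A/7 + A*m/7)
(-73 + L(-1, N(1)))*(1/(164 + 272) + 249) = (-73 + (-1/7 - 20/7*0 + (1/7)*0*(-1)))*(1/(164 + 272) + 249) = (-73 + (-1/7 + 0 + 0))*(1/436 + 249) = (-73 - 1/7)*(1/436 + 249) = -512/7*108565/436 = -13896320/763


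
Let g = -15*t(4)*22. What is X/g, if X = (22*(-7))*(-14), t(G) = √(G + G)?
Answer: -49*√2/30 ≈ -2.3099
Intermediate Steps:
t(G) = √2*√G (t(G) = √(2*G) = √2*√G)
X = 2156 (X = -154*(-14) = 2156)
g = -660*√2 (g = -15*√2*√4*22 = -15*√2*2*22 = -30*√2*22 = -660*√2 ≈ -933.38)
X/g = 2156/((-660*√2)) = 2156*(-√2/1320) = -49*√2/30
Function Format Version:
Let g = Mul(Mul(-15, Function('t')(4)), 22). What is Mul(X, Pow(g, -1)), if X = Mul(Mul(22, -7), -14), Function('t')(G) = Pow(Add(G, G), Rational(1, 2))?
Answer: Mul(Rational(-49, 30), Pow(2, Rational(1, 2))) ≈ -2.3099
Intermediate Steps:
Function('t')(G) = Mul(Pow(2, Rational(1, 2)), Pow(G, Rational(1, 2))) (Function('t')(G) = Pow(Mul(2, G), Rational(1, 2)) = Mul(Pow(2, Rational(1, 2)), Pow(G, Rational(1, 2))))
X = 2156 (X = Mul(-154, -14) = 2156)
g = Mul(-660, Pow(2, Rational(1, 2))) (g = Mul(Mul(-15, Mul(Pow(2, Rational(1, 2)), Pow(4, Rational(1, 2)))), 22) = Mul(Mul(-15, Mul(Pow(2, Rational(1, 2)), 2)), 22) = Mul(Mul(-15, Mul(2, Pow(2, Rational(1, 2)))), 22) = Mul(Mul(-30, Pow(2, Rational(1, 2))), 22) = Mul(-660, Pow(2, Rational(1, 2))) ≈ -933.38)
Mul(X, Pow(g, -1)) = Mul(2156, Pow(Mul(-660, Pow(2, Rational(1, 2))), -1)) = Mul(2156, Mul(Rational(-1, 1320), Pow(2, Rational(1, 2)))) = Mul(Rational(-49, 30), Pow(2, Rational(1, 2)))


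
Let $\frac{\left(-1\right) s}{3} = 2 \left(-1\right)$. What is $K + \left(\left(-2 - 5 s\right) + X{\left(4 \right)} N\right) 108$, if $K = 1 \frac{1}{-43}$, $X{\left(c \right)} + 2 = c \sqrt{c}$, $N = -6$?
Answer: $- \frac{315793}{43} \approx -7344.0$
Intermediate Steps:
$s = 6$ ($s = - 3 \cdot 2 \left(-1\right) = \left(-3\right) \left(-2\right) = 6$)
$X{\left(c \right)} = -2 + c^{\frac{3}{2}}$ ($X{\left(c \right)} = -2 + c \sqrt{c} = -2 + c^{\frac{3}{2}}$)
$K = - \frac{1}{43}$ ($K = 1 \left(- \frac{1}{43}\right) = - \frac{1}{43} \approx -0.023256$)
$K + \left(\left(-2 - 5 s\right) + X{\left(4 \right)} N\right) 108 = - \frac{1}{43} + \left(\left(-2 - 30\right) + \left(-2 + 4^{\frac{3}{2}}\right) \left(-6\right)\right) 108 = - \frac{1}{43} + \left(\left(-2 - 30\right) + \left(-2 + 8\right) \left(-6\right)\right) 108 = - \frac{1}{43} + \left(-32 + 6 \left(-6\right)\right) 108 = - \frac{1}{43} + \left(-32 - 36\right) 108 = - \frac{1}{43} - 7344 = - \frac{315793}{43}$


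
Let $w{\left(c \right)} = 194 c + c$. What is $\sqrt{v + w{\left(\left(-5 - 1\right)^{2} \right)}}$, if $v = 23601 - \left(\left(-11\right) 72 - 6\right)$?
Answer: $3 \sqrt{3491} \approx 177.25$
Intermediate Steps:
$w{\left(c \right)} = 195 c$
$v = 24399$ ($v = 23601 - \left(-792 - 6\right) = 23601 - -798 = 23601 + 798 = 24399$)
$\sqrt{v + w{\left(\left(-5 - 1\right)^{2} \right)}} = \sqrt{24399 + 195 \left(-5 - 1\right)^{2}} = \sqrt{24399 + 195 \left(-6\right)^{2}} = \sqrt{24399 + 195 \cdot 36} = \sqrt{24399 + 7020} = \sqrt{31419} = 3 \sqrt{3491}$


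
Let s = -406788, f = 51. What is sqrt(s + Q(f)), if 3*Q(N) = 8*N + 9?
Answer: I*sqrt(406649) ≈ 637.69*I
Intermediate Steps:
Q(N) = 3 + 8*N/3 (Q(N) = (8*N + 9)/3 = (9 + 8*N)/3 = 3 + 8*N/3)
sqrt(s + Q(f)) = sqrt(-406788 + (3 + (8/3)*51)) = sqrt(-406788 + (3 + 136)) = sqrt(-406788 + 139) = sqrt(-406649) = I*sqrt(406649)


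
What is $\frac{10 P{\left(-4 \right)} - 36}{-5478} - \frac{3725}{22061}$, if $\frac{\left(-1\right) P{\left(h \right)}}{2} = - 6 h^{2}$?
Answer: $- \frac{10328079}{20141693} \approx -0.51277$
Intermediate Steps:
$P{\left(h \right)} = 12 h^{2}$ ($P{\left(h \right)} = - 2 \left(- 6 h^{2}\right) = 12 h^{2}$)
$\frac{10 P{\left(-4 \right)} - 36}{-5478} - \frac{3725}{22061} = \frac{10 \cdot 12 \left(-4\right)^{2} - 36}{-5478} - \frac{3725}{22061} = \left(10 \cdot 12 \cdot 16 - 36\right) \left(- \frac{1}{5478}\right) - \frac{3725}{22061} = \left(10 \cdot 192 - 36\right) \left(- \frac{1}{5478}\right) - \frac{3725}{22061} = \left(1920 - 36\right) \left(- \frac{1}{5478}\right) - \frac{3725}{22061} = 1884 \left(- \frac{1}{5478}\right) - \frac{3725}{22061} = - \frac{314}{913} - \frac{3725}{22061} = - \frac{10328079}{20141693}$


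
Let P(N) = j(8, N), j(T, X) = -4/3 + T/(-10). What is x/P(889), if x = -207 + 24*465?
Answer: -164295/32 ≈ -5134.2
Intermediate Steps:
j(T, X) = -4/3 - T/10 (j(T, X) = -4*1/3 + T*(-1/10) = -4/3 - T/10)
P(N) = -32/15 (P(N) = -4/3 - 1/10*8 = -4/3 - 4/5 = -32/15)
x = 10953 (x = -207 + 11160 = 10953)
x/P(889) = 10953/(-32/15) = 10953*(-15/32) = -164295/32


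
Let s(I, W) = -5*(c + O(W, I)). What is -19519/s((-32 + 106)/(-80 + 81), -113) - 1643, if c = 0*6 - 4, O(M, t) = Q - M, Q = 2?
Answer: -892346/555 ≈ -1607.8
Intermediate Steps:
O(M, t) = 2 - M
c = -4 (c = 0 - 4 = -4)
s(I, W) = 10 + 5*W (s(I, W) = -5*(-4 + (2 - W)) = -5*(-2 - W) = 10 + 5*W)
-19519/s((-32 + 106)/(-80 + 81), -113) - 1643 = -19519/(10 + 5*(-113)) - 1643 = -19519/(10 - 565) - 1643 = -19519/(-555) - 1643 = -19519*(-1/555) - 1643 = 19519/555 - 1643 = -892346/555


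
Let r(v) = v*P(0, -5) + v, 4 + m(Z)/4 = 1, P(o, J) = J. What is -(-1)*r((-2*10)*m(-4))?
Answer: -960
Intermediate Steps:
m(Z) = -12 (m(Z) = -16 + 4*1 = -16 + 4 = -12)
r(v) = -4*v (r(v) = v*(-5) + v = -5*v + v = -4*v)
-(-1)*r((-2*10)*m(-4)) = -(-1)*(-4*(-2*10)*(-12)) = -(-1)*(-(-80)*(-12)) = -(-1)*(-4*240) = -(-1)*(-960) = -1*960 = -960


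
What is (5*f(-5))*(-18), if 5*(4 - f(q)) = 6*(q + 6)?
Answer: -252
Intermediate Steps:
f(q) = -16/5 - 6*q/5 (f(q) = 4 - 6*(q + 6)/5 = 4 - 6*(6 + q)/5 = 4 - (36 + 6*q)/5 = 4 + (-36/5 - 6*q/5) = -16/5 - 6*q/5)
(5*f(-5))*(-18) = (5*(-16/5 - 6/5*(-5)))*(-18) = (5*(-16/5 + 6))*(-18) = (5*(14/5))*(-18) = 14*(-18) = -252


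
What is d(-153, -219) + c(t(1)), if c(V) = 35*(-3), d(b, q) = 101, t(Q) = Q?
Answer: -4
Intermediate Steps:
c(V) = -105
d(-153, -219) + c(t(1)) = 101 - 105 = -4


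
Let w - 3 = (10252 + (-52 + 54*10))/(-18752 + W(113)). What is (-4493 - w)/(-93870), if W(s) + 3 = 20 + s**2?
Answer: 6703099/140007105 ≈ 0.047877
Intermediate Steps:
W(s) = 17 + s**2 (W(s) = -3 + (20 + s**2) = 17 + s**2)
w = 3579/2983 (w = 3 + (10252 + (-52 + 54*10))/(-18752 + (17 + 113**2)) = 3 + (10252 + (-52 + 540))/(-18752 + (17 + 12769)) = 3 + (10252 + 488)/(-18752 + 12786) = 3 + 10740/(-5966) = 3 + 10740*(-1/5966) = 3 - 5370/2983 = 3579/2983 ≈ 1.1998)
(-4493 - w)/(-93870) = (-4493 - 1*3579/2983)/(-93870) = (-4493 - 3579/2983)*(-1/93870) = -13406198/2983*(-1/93870) = 6703099/140007105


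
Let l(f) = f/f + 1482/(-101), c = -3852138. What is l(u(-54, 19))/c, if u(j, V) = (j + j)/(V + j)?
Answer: 1381/389065938 ≈ 3.5495e-6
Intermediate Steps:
u(j, V) = 2*j/(V + j) (u(j, V) = (2*j)/(V + j) = 2*j/(V + j))
l(f) = -1381/101 (l(f) = 1 + 1482*(-1/101) = 1 - 1482/101 = -1381/101)
l(u(-54, 19))/c = -1381/101/(-3852138) = -1381/101*(-1/3852138) = 1381/389065938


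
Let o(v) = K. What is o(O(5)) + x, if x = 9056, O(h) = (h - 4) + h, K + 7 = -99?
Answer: 8950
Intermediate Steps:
K = -106 (K = -7 - 99 = -106)
O(h) = -4 + 2*h (O(h) = (-4 + h) + h = -4 + 2*h)
o(v) = -106
o(O(5)) + x = -106 + 9056 = 8950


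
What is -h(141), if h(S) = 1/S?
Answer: -1/141 ≈ -0.0070922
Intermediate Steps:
-h(141) = -1/141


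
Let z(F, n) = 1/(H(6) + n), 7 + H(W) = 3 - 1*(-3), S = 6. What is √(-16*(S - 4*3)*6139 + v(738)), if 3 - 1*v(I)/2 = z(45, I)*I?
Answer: √320115562338/737 ≈ 767.69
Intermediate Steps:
H(W) = -1 (H(W) = -7 + (3 - 1*(-3)) = -7 + (3 + 3) = -7 + 6 = -1)
z(F, n) = 1/(-1 + n)
v(I) = 6 - 2*I/(-1 + I)
√(-16*(S - 4*3)*6139 + v(738)) = √(-16*(6 - 4*3)*6139 + 2*(-3 + 2*738)/(-1 + 738)) = √(-16*(6 - 12)*6139 + 2*(-3 + 1476)/737) = √(-16*(-6)*6139 + 2*(1/737)*1473) = √(96*6139 + 2946/737) = √(589344 + 2946/737) = √(434349474/737) = √320115562338/737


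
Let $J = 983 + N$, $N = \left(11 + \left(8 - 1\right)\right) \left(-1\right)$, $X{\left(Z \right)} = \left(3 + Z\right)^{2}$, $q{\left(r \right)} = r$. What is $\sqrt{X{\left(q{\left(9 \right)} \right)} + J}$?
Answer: $\sqrt{1109} \approx 33.302$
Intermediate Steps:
$N = -18$ ($N = \left(11 + 7\right) \left(-1\right) = 18 \left(-1\right) = -18$)
$J = 965$ ($J = 983 - 18 = 965$)
$\sqrt{X{\left(q{\left(9 \right)} \right)} + J} = \sqrt{\left(3 + 9\right)^{2} + 965} = \sqrt{12^{2} + 965} = \sqrt{144 + 965} = \sqrt{1109}$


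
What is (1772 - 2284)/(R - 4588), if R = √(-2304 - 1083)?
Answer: 2349056/21053131 + 512*I*√3387/21053131 ≈ 0.11158 + 0.0014153*I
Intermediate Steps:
R = I*√3387 (R = √(-3387) = I*√3387 ≈ 58.198*I)
(1772 - 2284)/(R - 4588) = (1772 - 2284)/(I*√3387 - 4588) = -512/(-4588 + I*√3387)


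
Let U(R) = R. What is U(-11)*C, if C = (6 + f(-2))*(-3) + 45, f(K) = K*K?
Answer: -165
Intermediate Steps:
f(K) = K²
C = 15 (C = (6 + (-2)²)*(-3) + 45 = (6 + 4)*(-3) + 45 = 10*(-3) + 45 = -30 + 45 = 15)
U(-11)*C = -11*15 = -165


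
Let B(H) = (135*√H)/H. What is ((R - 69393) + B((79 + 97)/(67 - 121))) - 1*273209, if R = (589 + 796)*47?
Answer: -277507 - 405*I*√66/44 ≈ -2.7751e+5 - 74.778*I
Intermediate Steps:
R = 65095 (R = 1385*47 = 65095)
B(H) = 135/√H
((R - 69393) + B((79 + 97)/(67 - 121))) - 1*273209 = ((65095 - 69393) + 135/√((79 + 97)/(67 - 121))) - 1*273209 = (-4298 + 135/√(176/(-54))) - 273209 = (-4298 + 135/√(176*(-1/54))) - 273209 = (-4298 + 135/√(-88/27)) - 273209 = (-4298 + 135*(-3*I*√66/44)) - 273209 = (-4298 - 405*I*√66/44) - 273209 = -277507 - 405*I*√66/44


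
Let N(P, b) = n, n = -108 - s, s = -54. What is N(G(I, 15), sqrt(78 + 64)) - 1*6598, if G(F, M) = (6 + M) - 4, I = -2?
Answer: -6652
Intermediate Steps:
G(F, M) = 2 + M
n = -54 (n = -108 - 1*(-54) = -108 + 54 = -54)
N(P, b) = -54
N(G(I, 15), sqrt(78 + 64)) - 1*6598 = -54 - 1*6598 = -54 - 6598 = -6652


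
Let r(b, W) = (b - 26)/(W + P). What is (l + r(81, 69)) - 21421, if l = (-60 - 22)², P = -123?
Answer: -793693/54 ≈ -14698.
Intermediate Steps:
r(b, W) = (-26 + b)/(-123 + W) (r(b, W) = (b - 26)/(W - 123) = (-26 + b)/(-123 + W))
l = 6724 (l = (-82)² = 6724)
(l + r(81, 69)) - 21421 = (6724 + (-26 + 81)/(-123 + 69)) - 21421 = (6724 + 55/(-54)) - 21421 = (6724 - 1/54*55) - 21421 = (6724 - 55/54) - 21421 = 363041/54 - 21421 = -793693/54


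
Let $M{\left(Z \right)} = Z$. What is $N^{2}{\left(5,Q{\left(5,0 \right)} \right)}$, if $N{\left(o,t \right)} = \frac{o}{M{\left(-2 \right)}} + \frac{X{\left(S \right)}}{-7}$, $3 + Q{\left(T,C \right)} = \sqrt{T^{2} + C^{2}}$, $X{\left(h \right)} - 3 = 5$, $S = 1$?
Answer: $\frac{2601}{196} \approx 13.27$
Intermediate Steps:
$X{\left(h \right)} = 8$ ($X{\left(h \right)} = 3 + 5 = 8$)
$Q{\left(T,C \right)} = -3 + \sqrt{C^{2} + T^{2}}$ ($Q{\left(T,C \right)} = -3 + \sqrt{T^{2} + C^{2}} = -3 + \sqrt{C^{2} + T^{2}}$)
$N{\left(o,t \right)} = - \frac{8}{7} - \frac{o}{2}$ ($N{\left(o,t \right)} = \frac{o}{-2} + \frac{8}{-7} = o \left(- \frac{1}{2}\right) + 8 \left(- \frac{1}{7}\right) = - \frac{o}{2} - \frac{8}{7} = - \frac{8}{7} - \frac{o}{2}$)
$N^{2}{\left(5,Q{\left(5,0 \right)} \right)} = \left(- \frac{8}{7} - \frac{5}{2}\right)^{2} = \left(- \frac{51}{14}\right)^{2} = \frac{2601}{196}$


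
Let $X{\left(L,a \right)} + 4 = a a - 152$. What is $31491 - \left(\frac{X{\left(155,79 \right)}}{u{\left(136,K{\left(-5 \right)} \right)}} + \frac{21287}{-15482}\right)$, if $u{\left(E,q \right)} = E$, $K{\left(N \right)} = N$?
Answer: $\frac{33107312547}{1052776} \approx 31448.0$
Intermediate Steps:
$X{\left(L,a \right)} = -156 + a^{2}$ ($X{\left(L,a \right)} = -4 + \left(a a - 152\right) = -4 + \left(a^{2} - 152\right) = -4 + \left(-152 + a^{2}\right) = -156 + a^{2}$)
$31491 - \left(\frac{X{\left(155,79 \right)}}{u{\left(136,K{\left(-5 \right)} \right)}} + \frac{21287}{-15482}\right) = 31491 - \left(\frac{-156 + 79^{2}}{136} + \frac{21287}{-15482}\right) = 31491 - \left(\left(-156 + 6241\right) \frac{1}{136} + 21287 \left(- \frac{1}{15482}\right)\right) = 31491 - \left(6085 \cdot \frac{1}{136} - \frac{21287}{15482}\right) = 31491 - \left(\frac{6085}{136} - \frac{21287}{15482}\right) = 31491 - \frac{45656469}{1052776} = \frac{33107312547}{1052776}$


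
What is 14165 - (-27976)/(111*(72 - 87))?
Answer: 23556749/1665 ≈ 14148.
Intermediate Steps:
14165 - (-27976)/(111*(72 - 87)) = 14165 - (-27976)/(111*(-15)) = 14165 - (-27976)/(-1665) = 14165 - (-27976)*(-1)/1665 = 14165 - 1*27976/1665 = 14165 - 27976/1665 = 23556749/1665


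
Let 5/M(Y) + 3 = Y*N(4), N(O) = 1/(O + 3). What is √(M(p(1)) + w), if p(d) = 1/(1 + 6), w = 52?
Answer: √1072662/146 ≈ 7.0938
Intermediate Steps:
N(O) = 1/(3 + O)
p(d) = ⅐ (p(d) = 1/7 = ⅐)
M(Y) = 5/(-3 + Y/7) (M(Y) = 5/(-3 + Y/(3 + 4)) = 5/(-3 + Y/7))
√(M(p(1)) + w) = √(35/(-21 + ⅐) + 52) = √(35/(-146/7) + 52) = √(35*(-7/146) + 52) = √(-245/146 + 52) = √(7347/146) = √1072662/146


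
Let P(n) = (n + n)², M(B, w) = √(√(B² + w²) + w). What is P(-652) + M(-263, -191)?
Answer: 1700416 + √(-191 + 5*√4226) ≈ 1.7004e+6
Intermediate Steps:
M(B, w) = √(w + √(B² + w²))
P(n) = 4*n² (P(n) = (2*n)² = 4*n²)
P(-652) + M(-263, -191) = 4*(-652)² + √(-191 + √((-263)² + (-191)²)) = 4*425104 + √(-191 + √(69169 + 36481)) = 1700416 + √(-191 + √105650) = 1700416 + √(-191 + 5*√4226)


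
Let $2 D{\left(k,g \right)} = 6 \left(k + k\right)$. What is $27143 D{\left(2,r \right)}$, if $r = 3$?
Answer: $325716$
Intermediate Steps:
$D{\left(k,g \right)} = 6 k$ ($D{\left(k,g \right)} = \frac{6 \left(k + k\right)}{2} = \frac{6 \cdot 2 k}{2} = \frac{12 k}{2} = 6 k$)
$27143 D{\left(2,r \right)} = 27143 \cdot 6 \cdot 2 = 27143 \cdot 12 = 325716$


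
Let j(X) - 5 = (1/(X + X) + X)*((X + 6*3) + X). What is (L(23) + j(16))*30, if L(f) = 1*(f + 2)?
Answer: 199575/8 ≈ 24947.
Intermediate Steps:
L(f) = 2 + f (L(f) = 1*(2 + f) = 2 + f)
j(X) = 5 + (18 + 2*X)*(X + 1/(2*X)) (j(X) = 5 + (1/(X + X) + X)*((X + 6*3) + X) = 5 + (1/(2*X) + X)*((X + 18) + X) = 5 + (1/(2*X) + X)*((18 + X) + X) = 5 + (X + 1/(2*X))*(18 + 2*X) = 5 + (18 + 2*X)*(X + 1/(2*X)))
(L(23) + j(16))*30 = ((2 + 23) + (6 + 2*16² + 9/16 + 18*16))*30 = (25 + (6 + 2*256 + 9*(1/16) + 288))*30 = (25 + (6 + 512 + 9/16 + 288))*30 = (25 + 12905/16)*30 = (13305/16)*30 = 199575/8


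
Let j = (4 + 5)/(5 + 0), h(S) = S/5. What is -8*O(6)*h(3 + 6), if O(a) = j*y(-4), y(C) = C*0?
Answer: 0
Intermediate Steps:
h(S) = S/5 (h(S) = S*(1/5) = S/5)
y(C) = 0
j = 9/5 ≈ 1.8000
O(a) = 0 (O(a) = (9/5)*0 = 0)
-8*O(6)*h(3 + 6) = -8*0*(3 + 6)/5 = -0*(1/5)*9 = -0*9/5 = -1*0 = 0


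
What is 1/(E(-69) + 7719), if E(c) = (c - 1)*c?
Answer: 1/12549 ≈ 7.9688e-5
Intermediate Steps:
E(c) = c*(-1 + c) (E(c) = (-1 + c)*c = c*(-1 + c))
1/(E(-69) + 7719) = 1/(-69*(-1 - 69) + 7719) = 1/(-69*(-70) + 7719) = 1/(4830 + 7719) = 1/12549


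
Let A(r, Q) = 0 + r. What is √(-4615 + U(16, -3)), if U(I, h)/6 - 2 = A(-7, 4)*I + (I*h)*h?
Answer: I*√4411 ≈ 66.415*I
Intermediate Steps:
A(r, Q) = r
U(I, h) = 12 - 42*I + 6*I*h² (U(I, h) = 12 + 6*(-7*I + (I*h)*h) = 12 + 6*(-7*I + I*h²) = 12 + (-42*I + 6*I*h²) = 12 - 42*I + 6*I*h²)
√(-4615 + U(16, -3)) = √(-4615 + (12 - 42*16 + 6*16*(-3)²)) = √(-4615 + (12 - 672 + 6*16*9)) = √(-4615 + (12 - 672 + 864)) = √(-4615 + 204) = √(-4411) = I*√4411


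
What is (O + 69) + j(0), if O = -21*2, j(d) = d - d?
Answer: 27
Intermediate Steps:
j(d) = 0
O = -42
(O + 69) + j(0) = (-42 + 69) + 0 = 27 + 0 = 27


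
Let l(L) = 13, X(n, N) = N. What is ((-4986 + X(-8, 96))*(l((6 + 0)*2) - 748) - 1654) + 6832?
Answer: 3599328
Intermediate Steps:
((-4986 + X(-8, 96))*(l((6 + 0)*2) - 748) - 1654) + 6832 = ((-4986 + 96)*(13 - 748) - 1654) + 6832 = (-4890*(-735) - 1654) + 6832 = (3594150 - 1654) + 6832 = 3592496 + 6832 = 3599328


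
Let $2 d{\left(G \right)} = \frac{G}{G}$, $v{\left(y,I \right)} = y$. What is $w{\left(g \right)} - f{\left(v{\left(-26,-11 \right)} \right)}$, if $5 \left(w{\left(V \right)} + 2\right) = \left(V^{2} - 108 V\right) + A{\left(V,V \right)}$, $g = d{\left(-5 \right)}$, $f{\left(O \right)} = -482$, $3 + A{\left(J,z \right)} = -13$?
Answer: $\frac{9321}{20} \approx 466.05$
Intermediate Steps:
$A{\left(J,z \right)} = -16$ ($A{\left(J,z \right)} = -3 - 13 = -16$)
$d{\left(G \right)} = \frac{1}{2}$ ($d{\left(G \right)} = \frac{G \frac{1}{G}}{2} = \frac{1}{2} \cdot 1 = \frac{1}{2}$)
$g = \frac{1}{2} \approx 0.5$
$w{\left(V \right)} = - \frac{26}{5} - \frac{108 V}{5} + \frac{V^{2}}{5}$ ($w{\left(V \right)} = -2 + \frac{\left(V^{2} - 108 V\right) - 16}{5} = -2 + \frac{-16 + V^{2} - 108 V}{5} = -2 - \left(\frac{16}{5} - \frac{V^{2}}{5} + \frac{108 V}{5}\right) = - \frac{26}{5} - \frac{108 V}{5} + \frac{V^{2}}{5}$)
$w{\left(g \right)} - f{\left(v{\left(-26,-11 \right)} \right)} = \left(- \frac{26}{5} - \frac{54}{5} + \frac{1}{5 \cdot 4}\right) - -482 = \left(- \frac{26}{5} - \frac{54}{5} + \frac{1}{5} \cdot \frac{1}{4}\right) + 482 = \left(- \frac{26}{5} - \frac{54}{5} + \frac{1}{20}\right) + 482 = - \frac{319}{20} + 482 = \frac{9321}{20}$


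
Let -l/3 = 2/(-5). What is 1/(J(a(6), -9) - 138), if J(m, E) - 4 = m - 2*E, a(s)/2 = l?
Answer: -5/568 ≈ -0.0088028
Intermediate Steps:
l = 6/5 (l = -6/(-5) = -6*(-1)/5 = -3*(-2/5) = 6/5 ≈ 1.2000)
a(s) = 12/5 (a(s) = 2*(6/5) = 12/5)
J(m, E) = 4 + m - 2*E (J(m, E) = 4 + (m - 2*E) = 4 + m - 2*E)
1/(J(a(6), -9) - 138) = 1/((4 + 12/5 - 2*(-9)) - 138) = 1/((4 + 12/5 + 18) - 138) = 1/(122/5 - 138) = 1/(-568/5) = -5/568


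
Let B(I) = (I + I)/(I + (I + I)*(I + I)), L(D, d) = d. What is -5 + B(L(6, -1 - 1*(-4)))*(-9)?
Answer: -83/13 ≈ -6.3846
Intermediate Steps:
B(I) = 2*I/(I + 4*I²) (B(I) = (2*I)/(I + (2*I)*(2*I)) = (2*I)/(I + 4*I²) = 2*I/(I + 4*I²))
-5 + B(L(6, -1 - 1*(-4)))*(-9) = -5 + (2/(1 + 4*(-1 - 1*(-4))))*(-9) = -5 + (2/(1 + 4*(-1 + 4)))*(-9) = -5 + (2/(1 + 4*3))*(-9) = -5 + (2/(1 + 12))*(-9) = -5 + (2/13)*(-9) = -5 - 18/13 = -83/13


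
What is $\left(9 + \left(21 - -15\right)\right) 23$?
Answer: $1035$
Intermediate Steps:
$\left(9 + \left(21 - -15\right)\right) 23 = \left(9 + \left(21 + 15\right)\right) 23 = \left(9 + 36\right) 23 = 45 \cdot 23 = 1035$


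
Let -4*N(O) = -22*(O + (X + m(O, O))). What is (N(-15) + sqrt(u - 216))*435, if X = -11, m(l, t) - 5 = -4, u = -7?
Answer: -119625/2 + 435*I*sqrt(223) ≈ -59813.0 + 6495.9*I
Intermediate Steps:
m(l, t) = 1 (m(l, t) = 5 - 4 = 1)
N(O) = -55 + 11*O/2 (N(O) = -(-11)*(O + (-11 + 1))/2 = -(-11)*(O - 10)/2 = -(-11)*(-10 + O)/2 = -(220 - 22*O)/4 = -55 + 11*O/2)
(N(-15) + sqrt(u - 216))*435 = ((-55 + (11/2)*(-15)) + sqrt(-7 - 216))*435 = ((-55 - 165/2) + sqrt(-223))*435 = (-275/2 + I*sqrt(223))*435 = -119625/2 + 435*I*sqrt(223)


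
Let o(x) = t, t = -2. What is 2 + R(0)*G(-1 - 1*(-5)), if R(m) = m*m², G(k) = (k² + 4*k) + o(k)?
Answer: 2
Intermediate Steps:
o(x) = -2
G(k) = -2 + k² + 4*k (G(k) = (k² + 4*k) - 2 = -2 + k² + 4*k)
R(m) = m³
2 + R(0)*G(-1 - 1*(-5)) = 2 + 0³*(-2 + (-1 - 1*(-5))² + 4*(-1 - 1*(-5))) = 2 + 0*(-2 + (-1 + 5)² + 4*(-1 + 5)) = 2 + 0*(-2 + 4² + 4*4) = 2 + 0*(-2 + 16 + 16) = 2 + 0*30 = 2 + 0 = 2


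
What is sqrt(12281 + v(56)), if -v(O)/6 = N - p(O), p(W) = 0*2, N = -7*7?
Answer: 5*sqrt(503) ≈ 112.14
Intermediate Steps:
N = -49
p(W) = 0
v(O) = 294 (v(O) = -6*(-49 - 1*0) = -6*(-49 + 0) = -6*(-49) = 294)
sqrt(12281 + v(56)) = sqrt(12281 + 294) = sqrt(12575) = 5*sqrt(503)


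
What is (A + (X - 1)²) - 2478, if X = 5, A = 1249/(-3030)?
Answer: -7461109/3030 ≈ -2462.4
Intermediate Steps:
A = -1249/3030 (A = 1249*(-1/3030) = -1249/3030 ≈ -0.41221)
(A + (X - 1)²) - 2478 = (-1249/3030 + (5 - 1)²) - 2478 = (-1249/3030 + 4²) - 2478 = (-1249/3030 + 16) - 2478 = 47231/3030 - 2478 = -7461109/3030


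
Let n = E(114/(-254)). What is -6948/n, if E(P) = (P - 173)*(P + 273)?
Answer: 3112897/21179922 ≈ 0.14697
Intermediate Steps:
E(P) = (-173 + P)*(273 + P)
n = -762477192/16129 (n = -47229 + (114/(-254))**2 + 100*(114/(-254)) = -47229 + (114*(-1/254))**2 + 100*(114*(-1/254)) = -47229 + (-57/127)**2 + 100*(-57/127) = -47229 + 3249/16129 - 5700/127 = -762477192/16129 ≈ -47274.)
-6948/n = -6948/(-762477192/16129) = -6948*(-16129/762477192) = 3112897/21179922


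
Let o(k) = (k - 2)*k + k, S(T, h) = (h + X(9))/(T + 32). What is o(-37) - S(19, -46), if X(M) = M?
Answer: 71743/51 ≈ 1406.7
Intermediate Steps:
S(T, h) = (9 + h)/(32 + T) (S(T, h) = (h + 9)/(T + 32) = (9 + h)/(32 + T))
o(k) = k + k*(-2 + k) (o(k) = (-2 + k)*k + k = k*(-2 + k) + k = k + k*(-2 + k))
o(-37) - S(19, -46) = -37*(-1 - 37) - (9 - 46)/(32 + 19) = -37*(-38) - (-37)/51 = 1406 - (-37)/51 = 1406 - 1*(-37/51) = 1406 + 37/51 = 71743/51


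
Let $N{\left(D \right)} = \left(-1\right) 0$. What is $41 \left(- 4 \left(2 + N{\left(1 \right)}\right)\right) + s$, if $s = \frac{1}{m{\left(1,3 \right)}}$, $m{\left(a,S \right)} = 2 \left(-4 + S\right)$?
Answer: $- \frac{657}{2} \approx -328.5$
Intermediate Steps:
$N{\left(D \right)} = 0$
$m{\left(a,S \right)} = -8 + 2 S$
$s = - \frac{1}{2}$ ($s = \frac{1}{-8 + 2 \cdot 3} = \frac{1}{-8 + 6} = \frac{1}{-2} = - \frac{1}{2} \approx -0.5$)
$41 \left(- 4 \left(2 + N{\left(1 \right)}\right)\right) + s = 41 \left(- 4 \left(2 + 0\right)\right) - \frac{1}{2} = 41 \left(\left(-4\right) 2\right) - \frac{1}{2} = 41 \left(-8\right) - \frac{1}{2} = -328 - \frac{1}{2} = - \frac{657}{2}$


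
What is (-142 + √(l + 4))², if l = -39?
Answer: (142 - I*√35)² ≈ 20129.0 - 1680.2*I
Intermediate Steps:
(-142 + √(l + 4))² = (-142 + √(-39 + 4))² = (-142 + √(-35))² = (-142 + I*√35)²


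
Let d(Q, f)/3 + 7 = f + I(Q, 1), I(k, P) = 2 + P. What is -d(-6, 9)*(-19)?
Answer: 285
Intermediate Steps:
d(Q, f) = -12 + 3*f (d(Q, f) = -21 + 3*(f + (2 + 1)) = -21 + 3*(f + 3) = -21 + 3*(3 + f) = -21 + (9 + 3*f) = -12 + 3*f)
-d(-6, 9)*(-19) = -(-12 + 3*9)*(-19) = -(-12 + 27)*(-19) = -15*(-19) = -1*(-285) = 285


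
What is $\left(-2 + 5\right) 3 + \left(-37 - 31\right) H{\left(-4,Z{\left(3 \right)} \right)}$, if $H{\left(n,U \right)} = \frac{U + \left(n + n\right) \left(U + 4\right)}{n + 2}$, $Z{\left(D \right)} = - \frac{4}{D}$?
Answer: $- \frac{2285}{3} \approx -761.67$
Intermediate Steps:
$H{\left(n,U \right)} = \frac{U + 2 n \left(4 + U\right)}{2 + n}$
$\left(-2 + 5\right) 3 + \left(-37 - 31\right) H{\left(-4,Z{\left(3 \right)} \right)} = \left(-2 + 5\right) 3 + \left(-37 - 31\right) \frac{- \frac{4}{3} + 8 \left(-4\right) + 2 \left(- \frac{4}{3}\right) \left(-4\right)}{2 - 4} = 3 \cdot 3 - 68 \frac{\left(-4\right) \frac{1}{3} - 32 + 2 \left(\left(-4\right) \frac{1}{3}\right) \left(-4\right)}{-2} = 9 - 68 \left(- \frac{- \frac{4}{3} - 32 + 2 \left(- \frac{4}{3}\right) \left(-4\right)}{2}\right) = 9 - 68 \left(- \frac{- \frac{4}{3} - 32 + \frac{32}{3}}{2}\right) = 9 - 68 \left(\left(- \frac{1}{2}\right) \left(- \frac{68}{3}\right)\right) = 9 - \frac{2312}{3} = - \frac{2285}{3}$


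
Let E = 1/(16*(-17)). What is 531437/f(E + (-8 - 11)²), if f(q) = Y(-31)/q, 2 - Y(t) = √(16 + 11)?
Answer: -3069548851/184 - 9208646553*√3/368 ≈ -6.0024e+7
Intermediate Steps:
Y(t) = 2 - 3*√3 (Y(t) = 2 - √(16 + 11) = 2 - √27 = 2 - 3*√3)
E = -1/272 (E = 1/(-272) = -1/272 ≈ -0.0036765)
f(q) = (2 - 3*√3)/q
531437/f(E + (-8 - 11)²) = 531437/(((2 - 3*√3)/(-1/272 + (-8 - 11)²))) = 531437/(((2 - 3*√3)/(-1/272 + (-19)²))) = 531437/(((2 - 3*√3)/(-1/272 + 361))) = 531437/(((2 - 3*√3)/(98191/272))) = 531437/((272*(2 - 3*√3)/98191)) = 531437/(544/98191 - 816*√3/98191)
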